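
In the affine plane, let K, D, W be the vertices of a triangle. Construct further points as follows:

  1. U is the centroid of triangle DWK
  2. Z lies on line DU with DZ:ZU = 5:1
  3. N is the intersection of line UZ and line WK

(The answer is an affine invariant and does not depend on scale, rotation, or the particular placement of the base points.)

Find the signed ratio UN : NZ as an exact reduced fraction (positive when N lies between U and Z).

UN:NZ = -3/4

Assign K = (0, 0), D = (1, 0), W = (0, 1) — the answer is frame-independent, so this choice is without loss of generality.
1. U is the centroid of triangle DWK ⇒ U = (1/3, 1/3)
2. Z lies on line DU with DZ:ZU = 5:1 ⇒ Z = (4/9, 5/18)
3. N is the intersection of line UZ and line WK ⇒ N = (0, 1/2)
N = U + t·(Z−U) with t = -3, so UN:NZ = t:(1−t) = -3:4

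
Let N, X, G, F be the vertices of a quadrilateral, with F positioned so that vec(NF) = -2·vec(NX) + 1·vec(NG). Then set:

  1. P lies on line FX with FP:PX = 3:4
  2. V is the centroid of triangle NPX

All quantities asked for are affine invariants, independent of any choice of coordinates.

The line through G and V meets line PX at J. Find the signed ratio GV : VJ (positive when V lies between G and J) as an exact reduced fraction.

Work in coordinates with N = (0, 0), X = (1, 0), G = (0, 1), F = (-2, 1).
1. P lies on line FX with FP:PX = 3:4 ⇒ P = (-5/7, 4/7)
2. V is the centroid of triangle NPX ⇒ V = (2/21, 4/21)
line GV meets PX at J = (4/49, 15/49)
V = G + t·(J−G) with t = 7/6, so GV:VJ = 7/6:-1/6

GV:VJ = -7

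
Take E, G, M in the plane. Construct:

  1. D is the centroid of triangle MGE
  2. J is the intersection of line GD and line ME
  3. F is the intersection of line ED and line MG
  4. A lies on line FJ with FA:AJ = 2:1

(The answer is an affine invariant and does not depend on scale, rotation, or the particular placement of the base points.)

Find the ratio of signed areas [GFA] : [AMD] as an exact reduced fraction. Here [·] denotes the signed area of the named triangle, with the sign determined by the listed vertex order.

Set E = (0, 0), G = (1, 0), M = (0, 1); any affine frame gives the same invariant.
1. D is the centroid of triangle MGE ⇒ D = (1/3, 1/3)
2. J is the intersection of line GD and line ME ⇒ J = (0, 1/2)
3. F is the intersection of line ED and line MG ⇒ F = (1/2, 1/2)
4. A lies on line FJ with FA:AJ = 2:1 ⇒ A = (1/6, 1/2)
2·[GFA] = 1/6, 2·[AMD] = -1/18
[GFA]:[AMD] = 1/6:-1/18 = -3

[GFA]:[AMD] = -3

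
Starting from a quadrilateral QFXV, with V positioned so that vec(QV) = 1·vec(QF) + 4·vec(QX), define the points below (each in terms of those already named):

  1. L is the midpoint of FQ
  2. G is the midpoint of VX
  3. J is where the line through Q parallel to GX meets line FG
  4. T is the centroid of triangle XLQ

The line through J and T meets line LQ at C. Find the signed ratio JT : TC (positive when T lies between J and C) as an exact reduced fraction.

Assign Q = (0, 0), F = (1, 0), X = (0, 1), V = (1, 4) — the answer is frame-independent, so this choice is without loss of generality.
1. L is the midpoint of FQ ⇒ L = (1/2, 0)
2. G is the midpoint of VX ⇒ G = (1/2, 5/2)
3. J is where the line through Q parallel to GX meets line FG ⇒ J = (5/8, 15/8)
4. T is the centroid of triangle XLQ ⇒ T = (1/6, 1/3)
line JT meets LQ at C = (5/74, 0)
T = J + t·(C−J) with t = 37/45, so JT:TC = 37/45:8/45

JT:TC = 37/8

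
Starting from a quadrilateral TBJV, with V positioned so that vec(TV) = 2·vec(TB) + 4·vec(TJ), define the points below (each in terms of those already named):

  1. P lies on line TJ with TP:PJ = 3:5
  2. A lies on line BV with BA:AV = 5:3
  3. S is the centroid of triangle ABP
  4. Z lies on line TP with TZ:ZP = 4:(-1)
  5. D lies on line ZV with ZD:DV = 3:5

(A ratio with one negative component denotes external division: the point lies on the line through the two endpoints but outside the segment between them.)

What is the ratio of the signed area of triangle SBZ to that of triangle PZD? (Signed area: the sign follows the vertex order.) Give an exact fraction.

Choose coordinates T = (0, 0), B = (1, 0), J = (0, 1), V = (2, 4).
1. P lies on line TJ with TP:PJ = 3:5 ⇒ P = (0, 3/8)
2. A lies on line BV with BA:AV = 5:3 ⇒ A = (13/8, 5/2)
3. S is the centroid of triangle ABP ⇒ S = (7/8, 23/24)
4. Z lies on line TP with TZ:ZP = 4:(-1) ⇒ Z = (0, 1/2)
5. D lies on line ZV with ZD:DV = 3:5 ⇒ D = (3/4, 29/16)
2·[SBZ] = -43/48, 2·[PZD] = -3/32
[SBZ]:[PZD] = -43/48:-3/32 = 86/9

[SBZ]:[PZD] = 86/9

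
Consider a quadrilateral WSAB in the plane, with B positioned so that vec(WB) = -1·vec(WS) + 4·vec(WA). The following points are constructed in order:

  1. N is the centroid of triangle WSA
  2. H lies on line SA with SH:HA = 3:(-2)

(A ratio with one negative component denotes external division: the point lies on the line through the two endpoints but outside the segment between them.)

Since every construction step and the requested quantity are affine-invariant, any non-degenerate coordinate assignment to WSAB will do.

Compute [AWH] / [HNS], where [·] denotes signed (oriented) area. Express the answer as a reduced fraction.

[AWH]:[HNS] = -2

Choose coordinates W = (0, 0), S = (1, 0), A = (0, 1), B = (-1, 4).
1. N is the centroid of triangle WSA ⇒ N = (1/3, 1/3)
2. H lies on line SA with SH:HA = 3:(-2) ⇒ H = (-2, 3)
2·[AWH] = -2, 2·[HNS] = 1
[AWH]:[HNS] = -2:1 = -2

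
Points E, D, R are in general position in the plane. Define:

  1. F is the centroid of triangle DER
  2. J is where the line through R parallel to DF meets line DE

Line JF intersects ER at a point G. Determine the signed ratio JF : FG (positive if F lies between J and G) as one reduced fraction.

JF:FG = 5

Choose coordinates E = (0, 0), D = (1, 0), R = (0, 1).
1. F is the centroid of triangle DER ⇒ F = (1/3, 1/3)
2. J is where the line through R parallel to DF meets line DE ⇒ J = (2, 0)
line JF meets ER at G = (0, 2/5)
F = J + t·(G−J) with t = 5/6, so JF:FG = 5/6:1/6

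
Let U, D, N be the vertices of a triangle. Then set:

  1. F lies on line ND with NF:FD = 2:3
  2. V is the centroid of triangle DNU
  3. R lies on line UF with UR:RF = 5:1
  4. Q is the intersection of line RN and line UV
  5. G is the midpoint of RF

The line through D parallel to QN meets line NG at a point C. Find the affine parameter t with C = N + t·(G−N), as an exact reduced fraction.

t = 5

Assign U = (0, 0), D = (1, 0), N = (0, 1) — the answer is frame-independent, so this choice is without loss of generality.
1. F lies on line ND with NF:FD = 2:3 ⇒ F = (2/5, 3/5)
2. V is the centroid of triangle DNU ⇒ V = (1/3, 1/3)
3. R lies on line UF with UR:RF = 5:1 ⇒ R = (1/3, 1/2)
4. Q is the intersection of line RN and line UV ⇒ Q = (2/5, 2/5)
5. G is the midpoint of RF ⇒ G = (11/30, 11/20)
through D parallel to QN: direction (-2/5, 3/5); meets NG at C = (11/6, -5/4)
C = N + t·(G−N) with t = 5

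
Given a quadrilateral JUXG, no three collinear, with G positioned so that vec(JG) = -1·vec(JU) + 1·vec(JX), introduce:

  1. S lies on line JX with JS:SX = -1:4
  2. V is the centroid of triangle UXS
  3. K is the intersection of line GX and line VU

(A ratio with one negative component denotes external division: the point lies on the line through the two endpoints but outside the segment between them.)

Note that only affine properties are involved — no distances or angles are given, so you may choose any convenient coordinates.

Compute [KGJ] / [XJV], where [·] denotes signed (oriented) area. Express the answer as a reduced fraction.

Work in coordinates with J = (0, 0), U = (1, 0), X = (0, 1), G = (-1, 1).
1. S lies on line JX with JS:SX = -1:4 ⇒ S = (0, -1/3)
2. V is the centroid of triangle UXS ⇒ V = (1/3, 2/9)
3. K is the intersection of line GX and line VU ⇒ K = (-2, 1)
2·[KGJ] = -1, 2·[XJV] = 1/3
[KGJ]:[XJV] = -1:1/3 = -3

[KGJ]:[XJV] = -3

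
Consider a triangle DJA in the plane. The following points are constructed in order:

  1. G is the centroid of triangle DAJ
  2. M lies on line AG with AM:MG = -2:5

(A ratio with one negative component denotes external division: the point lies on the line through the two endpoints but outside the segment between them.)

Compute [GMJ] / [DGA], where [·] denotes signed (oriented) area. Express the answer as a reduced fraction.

Set D = (0, 0), J = (1, 0), A = (0, 1); any affine frame gives the same invariant.
1. G is the centroid of triangle DAJ ⇒ G = (1/3, 1/3)
2. M lies on line AG with AM:MG = -2:5 ⇒ M = (-2/9, 13/9)
2·[GMJ] = -5/9, 2·[DGA] = 1/3
[GMJ]:[DGA] = -5/9:1/3 = -5/3

[GMJ]:[DGA] = -5/3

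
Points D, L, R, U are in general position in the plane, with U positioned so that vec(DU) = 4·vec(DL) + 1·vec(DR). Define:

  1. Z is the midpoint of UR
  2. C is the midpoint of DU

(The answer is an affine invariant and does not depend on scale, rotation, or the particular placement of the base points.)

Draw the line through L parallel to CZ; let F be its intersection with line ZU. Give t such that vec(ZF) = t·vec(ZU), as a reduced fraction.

t = -1/2

Choose coordinates D = (0, 0), L = (1, 0), R = (0, 1), U = (4, 1).
1. Z is the midpoint of UR ⇒ Z = (2, 1)
2. C is the midpoint of DU ⇒ C = (2, 1/2)
through L parallel to CZ: direction (0, 1/2); meets ZU at F = (1, 1)
F = Z + t·(U−Z) with t = -1/2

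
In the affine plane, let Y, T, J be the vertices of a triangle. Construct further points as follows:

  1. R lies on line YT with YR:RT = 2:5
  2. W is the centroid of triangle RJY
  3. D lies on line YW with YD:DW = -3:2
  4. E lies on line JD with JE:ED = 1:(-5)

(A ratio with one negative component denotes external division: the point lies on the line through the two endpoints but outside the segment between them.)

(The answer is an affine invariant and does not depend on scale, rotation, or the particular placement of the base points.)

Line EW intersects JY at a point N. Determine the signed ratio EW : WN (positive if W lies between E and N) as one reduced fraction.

EW:WN = -7/4

Choose coordinates Y = (0, 0), T = (1, 0), J = (0, 1).
1. R lies on line YT with YR:RT = 2:5 ⇒ R = (2/7, 0)
2. W is the centroid of triangle RJY ⇒ W = (2/21, 1/3)
3. D lies on line YW with YD:DW = -3:2 ⇒ D = (2/7, 1)
4. E lies on line JD with JE:ED = 1:(-5) ⇒ E = (-1/14, 1)
line EW meets JY at N = (0, 5/7)
W = E + t·(N−E) with t = 7/3, so EW:WN = 7/3:-4/3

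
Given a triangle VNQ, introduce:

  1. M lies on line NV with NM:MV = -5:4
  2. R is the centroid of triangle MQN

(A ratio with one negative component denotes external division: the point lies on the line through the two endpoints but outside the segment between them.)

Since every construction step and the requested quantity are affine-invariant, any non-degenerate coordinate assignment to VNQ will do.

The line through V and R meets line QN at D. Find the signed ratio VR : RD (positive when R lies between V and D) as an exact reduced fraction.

VR:RD = -2/5

Work in coordinates with V = (0, 0), N = (1, 0), Q = (0, 1).
1. M lies on line NV with NM:MV = -5:4 ⇒ M = (-4, 0)
2. R is the centroid of triangle MQN ⇒ R = (-1, 1/3)
line VR meets QN at D = (3/2, -1/2)
R = V + t·(D−V) with t = -2/3, so VR:RD = -2/3:5/3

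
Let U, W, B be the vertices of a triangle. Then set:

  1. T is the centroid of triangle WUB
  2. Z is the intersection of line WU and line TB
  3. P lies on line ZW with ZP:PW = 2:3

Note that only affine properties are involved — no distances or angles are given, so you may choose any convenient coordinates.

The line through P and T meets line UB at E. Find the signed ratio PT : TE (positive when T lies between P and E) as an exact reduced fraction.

PT:TE = 11/10

Choose coordinates U = (0, 0), W = (1, 0), B = (0, 1).
1. T is the centroid of triangle WUB ⇒ T = (1/3, 1/3)
2. Z is the intersection of line WU and line TB ⇒ Z = (1/2, 0)
3. P lies on line ZW with ZP:PW = 2:3 ⇒ P = (7/10, 0)
line PT meets UB at E = (0, 7/11)
T = P + t·(E−P) with t = 11/21, so PT:TE = 11/21:10/21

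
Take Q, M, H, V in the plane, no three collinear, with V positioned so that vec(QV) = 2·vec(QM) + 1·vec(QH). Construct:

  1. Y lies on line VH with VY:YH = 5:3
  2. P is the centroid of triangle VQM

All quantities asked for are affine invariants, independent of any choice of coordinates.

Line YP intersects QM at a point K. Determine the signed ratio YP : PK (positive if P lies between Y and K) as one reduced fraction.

YP:PK = 2

Assign Q = (0, 0), M = (1, 0), H = (0, 1), V = (2, 1) — the answer is frame-independent, so this choice is without loss of generality.
1. Y lies on line VH with VY:YH = 5:3 ⇒ Y = (3/4, 1)
2. P is the centroid of triangle VQM ⇒ P = (1, 1/3)
line YP meets QM at K = (9/8, 0)
P = Y + t·(K−Y) with t = 2/3, so YP:PK = 2/3:1/3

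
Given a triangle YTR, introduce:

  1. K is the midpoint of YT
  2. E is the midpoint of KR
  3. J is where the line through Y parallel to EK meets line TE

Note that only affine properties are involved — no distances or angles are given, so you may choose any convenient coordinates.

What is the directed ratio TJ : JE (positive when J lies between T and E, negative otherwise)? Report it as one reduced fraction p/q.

Set Y = (0, 0), T = (1, 0), R = (0, 1); any affine frame gives the same invariant.
1. K is the midpoint of YT ⇒ K = (1/2, 0)
2. E is the midpoint of KR ⇒ E = (1/4, 1/2)
3. J is where the line through Y parallel to EK meets line TE ⇒ J = (-1/2, 1)
J = T + t·(E−T) with t = 2, so TJ:JE = t:(1−t) = 2:-1

TJ:JE = -2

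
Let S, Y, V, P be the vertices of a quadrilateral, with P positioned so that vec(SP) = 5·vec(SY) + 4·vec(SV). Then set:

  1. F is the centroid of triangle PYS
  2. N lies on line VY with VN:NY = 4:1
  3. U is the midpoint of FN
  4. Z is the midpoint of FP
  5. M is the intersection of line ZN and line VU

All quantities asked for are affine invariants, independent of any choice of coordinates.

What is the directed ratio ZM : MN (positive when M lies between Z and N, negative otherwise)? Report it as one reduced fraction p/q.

ZM:MN = 27/8

Set S = (0, 0), Y = (1, 0), V = (0, 1), P = (5, 4); any affine frame gives the same invariant.
1. F is the centroid of triangle PYS ⇒ F = (2, 4/3)
2. N lies on line VY with VN:NY = 4:1 ⇒ N = (4/5, 1/5)
3. U is the midpoint of FN ⇒ U = (7/5, 23/30)
4. Z is the midpoint of FP ⇒ Z = (7/2, 8/3)
5. M is the intersection of line ZN and line VU ⇒ M = (248/175, 401/525)
M = Z + t·(N−Z) with t = 27/35, so ZM:MN = t:(1−t) = 27/35:8/35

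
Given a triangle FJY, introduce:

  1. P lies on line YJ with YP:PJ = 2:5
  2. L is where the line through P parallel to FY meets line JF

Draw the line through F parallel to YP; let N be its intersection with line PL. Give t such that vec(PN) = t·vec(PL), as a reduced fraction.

t = 7/5

Set F = (0, 0), J = (1, 0), Y = (0, 1); any affine frame gives the same invariant.
1. P lies on line YJ with YP:PJ = 2:5 ⇒ P = (2/7, 5/7)
2. L is where the line through P parallel to FY meets line JF ⇒ L = (2/7, 0)
through F parallel to YP: direction (2/7, -2/7); meets PL at N = (2/7, -2/7)
N = P + t·(L−P) with t = 7/5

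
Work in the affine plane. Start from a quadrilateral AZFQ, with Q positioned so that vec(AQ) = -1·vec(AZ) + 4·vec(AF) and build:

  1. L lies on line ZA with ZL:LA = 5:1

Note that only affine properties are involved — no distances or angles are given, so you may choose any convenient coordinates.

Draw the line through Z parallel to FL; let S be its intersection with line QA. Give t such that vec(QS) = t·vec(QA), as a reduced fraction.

t = 4

Set A = (0, 0), Z = (1, 0), F = (0, 1), Q = (-1, 4); any affine frame gives the same invariant.
1. L lies on line ZA with ZL:LA = 5:1 ⇒ L = (1/6, 0)
through Z parallel to FL: direction (1/6, -1); meets QA at S = (3, -12)
S = Q + t·(A−Q) with t = 4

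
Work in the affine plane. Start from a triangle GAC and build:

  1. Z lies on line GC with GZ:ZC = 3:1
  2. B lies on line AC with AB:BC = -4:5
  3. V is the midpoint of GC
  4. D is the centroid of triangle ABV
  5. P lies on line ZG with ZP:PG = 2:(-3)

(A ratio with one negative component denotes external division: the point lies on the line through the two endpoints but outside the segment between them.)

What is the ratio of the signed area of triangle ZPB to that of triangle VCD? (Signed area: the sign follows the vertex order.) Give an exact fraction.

Work in coordinates with G = (0, 0), A = (1, 0), C = (0, 1).
1. Z lies on line GC with GZ:ZC = 3:1 ⇒ Z = (0, 3/4)
2. B lies on line AC with AB:BC = -4:5 ⇒ B = (5, -4)
3. V is the midpoint of GC ⇒ V = (0, 1/2)
4. D is the centroid of triangle ABV ⇒ D = (2, -7/6)
5. P lies on line ZG with ZP:PG = 2:(-3) ⇒ P = (0, 9/4)
2·[ZPB] = -15/2, 2·[VCD] = -1
[ZPB]:[VCD] = -15/2:-1 = 15/2

[ZPB]:[VCD] = 15/2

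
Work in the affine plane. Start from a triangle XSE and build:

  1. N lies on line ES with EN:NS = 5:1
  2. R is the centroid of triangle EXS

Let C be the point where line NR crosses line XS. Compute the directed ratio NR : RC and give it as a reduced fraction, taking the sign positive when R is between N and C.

Choose coordinates X = (0, 0), S = (1, 0), E = (0, 1).
1. N lies on line ES with EN:NS = 5:1 ⇒ N = (5/6, 1/6)
2. R is the centroid of triangle EXS ⇒ R = (1/3, 1/3)
line NR meets XS at C = (4/3, 0)
R = N + t·(C−N) with t = -1, so NR:RC = -1:2

NR:RC = -1/2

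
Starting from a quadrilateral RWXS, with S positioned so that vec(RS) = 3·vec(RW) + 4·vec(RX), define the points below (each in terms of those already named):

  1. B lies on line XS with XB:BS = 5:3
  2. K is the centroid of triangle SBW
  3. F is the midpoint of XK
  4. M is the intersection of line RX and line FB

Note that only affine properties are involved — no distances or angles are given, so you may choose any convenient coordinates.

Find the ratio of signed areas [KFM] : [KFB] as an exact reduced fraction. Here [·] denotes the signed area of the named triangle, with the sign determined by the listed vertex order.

[KFM]:[KFB] = -47/43

Set R = (0, 0), W = (1, 0), X = (0, 1), S = (3, 4); any affine frame gives the same invariant.
1. B lies on line XS with XB:BS = 5:3 ⇒ B = (15/8, 23/8)
2. K is the centroid of triangle SBW ⇒ K = (47/24, 55/24)
3. F is the midpoint of XK ⇒ F = (47/48, 79/48)
4. M is the intersection of line RX and line FB ⇒ M = (0, 13/43)
2·[KFM] = 235/344, 2·[KFB] = -5/8
[KFM]:[KFB] = 235/344:-5/8 = -47/43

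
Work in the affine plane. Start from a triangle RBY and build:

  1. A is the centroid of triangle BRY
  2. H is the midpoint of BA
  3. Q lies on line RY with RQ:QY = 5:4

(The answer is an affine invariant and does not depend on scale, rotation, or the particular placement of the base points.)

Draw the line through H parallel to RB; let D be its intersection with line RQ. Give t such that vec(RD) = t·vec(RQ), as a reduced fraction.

Choose coordinates R = (0, 0), B = (1, 0), Y = (0, 1).
1. A is the centroid of triangle BRY ⇒ A = (1/3, 1/3)
2. H is the midpoint of BA ⇒ H = (2/3, 1/6)
3. Q lies on line RY with RQ:QY = 5:4 ⇒ Q = (0, 5/9)
through H parallel to RB: direction (1, 0); meets RQ at D = (0, 1/6)
D = R + t·(Q−R) with t = 3/10

t = 3/10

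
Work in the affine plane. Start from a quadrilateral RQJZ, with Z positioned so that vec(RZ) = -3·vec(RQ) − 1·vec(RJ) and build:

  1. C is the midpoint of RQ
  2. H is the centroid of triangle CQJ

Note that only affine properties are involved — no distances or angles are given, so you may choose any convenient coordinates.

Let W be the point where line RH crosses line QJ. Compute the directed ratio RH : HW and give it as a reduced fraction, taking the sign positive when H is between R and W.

Assign R = (0, 0), Q = (1, 0), J = (0, 1), Z = (-3, -1) — the answer is frame-independent, so this choice is without loss of generality.
1. C is the midpoint of RQ ⇒ C = (1/2, 0)
2. H is the centroid of triangle CQJ ⇒ H = (1/2, 1/3)
line RH meets QJ at W = (3/5, 2/5)
H = R + t·(W−R) with t = 5/6, so RH:HW = 5/6:1/6

RH:HW = 5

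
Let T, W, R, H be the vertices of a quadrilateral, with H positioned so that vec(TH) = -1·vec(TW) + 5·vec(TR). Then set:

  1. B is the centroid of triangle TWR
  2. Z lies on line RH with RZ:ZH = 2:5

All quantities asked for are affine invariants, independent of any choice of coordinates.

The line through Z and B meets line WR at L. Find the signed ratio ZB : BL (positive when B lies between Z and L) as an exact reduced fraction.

ZB:BL = -25/7

Set T = (0, 0), W = (1, 0), R = (0, 1), H = (-1, 5); any affine frame gives the same invariant.
1. B is the centroid of triangle TWR ⇒ B = (1/3, 1/3)
2. Z lies on line RH with RZ:ZH = 2:5 ⇒ Z = (-2/7, 15/7)
line ZB meets WR at L = (4/25, 21/25)
B = Z + t·(L−Z) with t = 25/18, so ZB:BL = 25/18:-7/18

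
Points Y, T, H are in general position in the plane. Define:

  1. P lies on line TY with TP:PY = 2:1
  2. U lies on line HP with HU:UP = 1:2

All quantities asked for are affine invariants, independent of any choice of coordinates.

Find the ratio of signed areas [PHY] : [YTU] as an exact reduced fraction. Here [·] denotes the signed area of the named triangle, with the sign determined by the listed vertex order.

Choose coordinates Y = (0, 0), T = (1, 0), H = (0, 1).
1. P lies on line TY with TP:PY = 2:1 ⇒ P = (1/3, 0)
2. U lies on line HP with HU:UP = 1:2 ⇒ U = (1/9, 2/3)
2·[PHY] = 1/3, 2·[YTU] = 2/3
[PHY]:[YTU] = 1/3:2/3 = 1/2

[PHY]:[YTU] = 1/2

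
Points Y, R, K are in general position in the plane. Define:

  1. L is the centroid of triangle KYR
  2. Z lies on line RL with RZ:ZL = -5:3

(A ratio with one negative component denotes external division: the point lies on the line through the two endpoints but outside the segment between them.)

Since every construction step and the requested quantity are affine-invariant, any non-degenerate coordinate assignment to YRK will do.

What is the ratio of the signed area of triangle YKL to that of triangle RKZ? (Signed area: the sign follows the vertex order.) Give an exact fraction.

Choose coordinates Y = (0, 0), R = (1, 0), K = (0, 1).
1. L is the centroid of triangle KYR ⇒ L = (1/3, 1/3)
2. Z lies on line RL with RZ:ZL = -5:3 ⇒ Z = (-2/3, 5/6)
2·[YKL] = -1/3, 2·[RKZ] = 5/6
[YKL]:[RKZ] = -1/3:5/6 = -2/5

[YKL]:[RKZ] = -2/5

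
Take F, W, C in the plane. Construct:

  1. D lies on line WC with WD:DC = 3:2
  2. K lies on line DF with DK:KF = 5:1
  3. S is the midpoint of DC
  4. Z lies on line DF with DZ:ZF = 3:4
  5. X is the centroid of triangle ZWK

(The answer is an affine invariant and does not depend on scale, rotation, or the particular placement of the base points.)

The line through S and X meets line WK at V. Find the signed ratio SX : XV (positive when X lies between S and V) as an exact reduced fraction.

Work in coordinates with F = (0, 0), W = (1, 0), C = (0, 1).
1. D lies on line WC with WD:DC = 3:2 ⇒ D = (2/5, 3/5)
2. K lies on line DF with DK:KF = 5:1 ⇒ K = (1/15, 1/10)
3. S is the midpoint of DC ⇒ S = (1/5, 4/5)
4. Z lies on line DF with DZ:ZF = 3:4 ⇒ Z = (8/35, 12/35)
5. X is the centroid of triangle ZWK ⇒ X = (136/315, 31/210)
line SX meets WK at V = (2567/5535, 106/1845)
X = S + t·(V−S) with t = 123/140, so SX:XV = 123/140:17/140

SX:XV = 123/17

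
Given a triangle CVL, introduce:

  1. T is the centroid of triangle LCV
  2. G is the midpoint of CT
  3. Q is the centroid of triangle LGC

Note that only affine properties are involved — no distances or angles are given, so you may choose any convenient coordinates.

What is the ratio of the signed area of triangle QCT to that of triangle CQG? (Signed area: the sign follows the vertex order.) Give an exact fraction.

[QCT]:[CQG] = -2

Assign C = (0, 0), V = (1, 0), L = (0, 1) — the answer is frame-independent, so this choice is without loss of generality.
1. T is the centroid of triangle LCV ⇒ T = (1/3, 1/3)
2. G is the midpoint of CT ⇒ G = (1/6, 1/6)
3. Q is the centroid of triangle LGC ⇒ Q = (1/18, 7/18)
2·[QCT] = 1/9, 2·[CQG] = -1/18
[QCT]:[CQG] = 1/9:-1/18 = -2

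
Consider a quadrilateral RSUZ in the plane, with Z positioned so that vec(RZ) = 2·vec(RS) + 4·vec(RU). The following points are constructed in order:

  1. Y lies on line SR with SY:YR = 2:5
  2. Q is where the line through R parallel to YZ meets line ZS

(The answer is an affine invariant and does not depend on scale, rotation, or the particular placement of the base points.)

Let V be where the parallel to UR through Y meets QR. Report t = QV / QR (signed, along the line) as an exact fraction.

Assign R = (0, 0), S = (1, 0), U = (0, 1), Z = (2, 4) — the answer is frame-independent, so this choice is without loss of generality.
1. Y lies on line SR with SY:YR = 2:5 ⇒ Y = (5/7, 0)
2. Q is where the line through R parallel to YZ meets line ZS ⇒ Q = (9/2, 14)
through Y parallel to UR: direction (0, -1); meets QR at V = (5/7, 20/9)
V = Q + t·(R−Q) with t = 53/63

t = 53/63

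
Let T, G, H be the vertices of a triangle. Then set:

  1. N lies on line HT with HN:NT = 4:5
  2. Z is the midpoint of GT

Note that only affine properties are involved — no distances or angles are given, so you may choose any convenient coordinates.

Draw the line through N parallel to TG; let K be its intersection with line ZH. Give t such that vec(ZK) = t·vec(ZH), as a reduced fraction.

t = 5/9

Assign T = (0, 0), G = (1, 0), H = (0, 1) — the answer is frame-independent, so this choice is without loss of generality.
1. N lies on line HT with HN:NT = 4:5 ⇒ N = (0, 5/9)
2. Z is the midpoint of GT ⇒ Z = (1/2, 0)
through N parallel to TG: direction (1, 0); meets ZH at K = (2/9, 5/9)
K = Z + t·(H−Z) with t = 5/9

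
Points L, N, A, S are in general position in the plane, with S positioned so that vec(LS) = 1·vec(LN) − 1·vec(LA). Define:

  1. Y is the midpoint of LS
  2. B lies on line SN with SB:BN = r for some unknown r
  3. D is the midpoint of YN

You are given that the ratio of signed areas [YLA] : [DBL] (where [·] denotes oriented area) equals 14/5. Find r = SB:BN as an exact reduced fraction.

Assign L = (0, 0), N = (1, 0), A = (0, 1), S = (1, -1) — the answer is frame-independent, so this choice is without loss of generality.
1. Y is the midpoint of LS ⇒ Y = (1/2, -1/2)
2. With SB:BN = r, write λ = r/(r+1) so B = S + λ·(N−S); B is affine-linear in λ
3. D is the midpoint of YN ⇒ D = (3/4, -1/4)
Every point depending on B is an affine combination of B and λ-independent points, so each such coordinate is linear in λ; the λ² term in each signed area is a multiple of (N−S)×(N−S) = 0, so 2·[YLA] and 2·[DBL] are each linear in λ. Evaluating at λ=0 and λ=1:
  2·[YLA] = -1/2,   2·[DBL] = 3/4·λ − 1/2
So [YLA]:[DBL] = (-1/2) / (3/4·λ − 1/2). Setting this equal to 14/5:
  -1/2 = 14/5·(3/4·λ − 1/2)  ⇒  λ = 3/7
Then r = λ/(1−λ) = (3/7)/(4/7) = 3/4. Check: with r = 3/4, B = (1, -4/7) and [YLA]:[DBL] = 14/5 as required.

r = 3/4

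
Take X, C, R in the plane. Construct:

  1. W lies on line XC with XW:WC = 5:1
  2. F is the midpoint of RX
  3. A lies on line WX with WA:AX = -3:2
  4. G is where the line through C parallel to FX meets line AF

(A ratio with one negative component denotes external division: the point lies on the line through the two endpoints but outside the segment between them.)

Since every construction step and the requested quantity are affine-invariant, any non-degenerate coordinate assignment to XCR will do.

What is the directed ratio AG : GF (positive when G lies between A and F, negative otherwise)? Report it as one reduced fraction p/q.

Work in coordinates with X = (0, 0), C = (1, 0), R = (0, 1).
1. W lies on line XC with XW:WC = 5:1 ⇒ W = (5/6, 0)
2. F is the midpoint of RX ⇒ F = (0, 1/2)
3. A lies on line WX with WA:AX = -3:2 ⇒ A = (-5/3, 0)
4. G is where the line through C parallel to FX meets line AF ⇒ G = (1, 4/5)
G = A + t·(F−A) with t = 8/5, so AG:GF = t:(1−t) = 8/5:-3/5

AG:GF = -8/3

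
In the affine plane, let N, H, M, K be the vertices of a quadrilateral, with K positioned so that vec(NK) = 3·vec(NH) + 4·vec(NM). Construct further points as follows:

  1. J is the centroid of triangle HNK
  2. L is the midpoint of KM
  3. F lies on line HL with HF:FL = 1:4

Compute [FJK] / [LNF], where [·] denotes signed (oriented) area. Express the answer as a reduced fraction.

[FJK]:[LNF] = -23/60

Choose coordinates N = (0, 0), H = (1, 0), M = (0, 1), K = (3, 4).
1. J is the centroid of triangle HNK ⇒ J = (4/3, 4/3)
2. L is the midpoint of KM ⇒ L = (3/2, 5/2)
3. F lies on line HL with HF:FL = 1:4 ⇒ F = (11/10, 1/2)
2·[FJK] = -23/30, 2·[LNF] = 2
[FJK]:[LNF] = -23/30:2 = -23/60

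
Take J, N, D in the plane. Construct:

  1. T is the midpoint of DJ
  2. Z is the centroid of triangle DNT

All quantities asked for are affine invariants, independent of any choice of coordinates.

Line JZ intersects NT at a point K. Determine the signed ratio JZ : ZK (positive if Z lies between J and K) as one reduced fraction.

Choose coordinates J = (0, 0), N = (1, 0), D = (0, 1).
1. T is the midpoint of DJ ⇒ T = (0, 1/2)
2. Z is the centroid of triangle DNT ⇒ Z = (1/3, 1/2)
line JZ meets NT at K = (1/4, 3/8)
Z = J + t·(K−J) with t = 4/3, so JZ:ZK = 4/3:-1/3

JZ:ZK = -4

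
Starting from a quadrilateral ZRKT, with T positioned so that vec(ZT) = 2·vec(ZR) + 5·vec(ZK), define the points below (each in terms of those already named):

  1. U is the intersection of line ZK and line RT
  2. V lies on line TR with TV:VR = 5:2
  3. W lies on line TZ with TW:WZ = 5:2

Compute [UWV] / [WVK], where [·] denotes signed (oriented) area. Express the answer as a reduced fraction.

Work in coordinates with Z = (0, 0), R = (1, 0), K = (0, 1), T = (2, 5).
1. U is the intersection of line ZK and line RT ⇒ U = (0, -5)
2. V lies on line TR with TV:VR = 5:2 ⇒ V = (9/7, 10/7)
3. W lies on line TZ with TW:WZ = 5:2 ⇒ W = (4/7, 10/7)
2·[UWV] = -225/49, 2·[WVK] = -15/49
[UWV]:[WVK] = -225/49:-15/49 = 15

[UWV]:[WVK] = 15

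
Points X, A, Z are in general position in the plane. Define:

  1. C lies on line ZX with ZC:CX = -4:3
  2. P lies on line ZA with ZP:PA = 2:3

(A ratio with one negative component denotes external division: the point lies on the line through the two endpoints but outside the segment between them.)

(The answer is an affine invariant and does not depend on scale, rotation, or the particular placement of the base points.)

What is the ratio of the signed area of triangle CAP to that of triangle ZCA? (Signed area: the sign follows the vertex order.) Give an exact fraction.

Assign X = (0, 0), A = (1, 0), Z = (0, 1) — the answer is frame-independent, so this choice is without loss of generality.
1. C lies on line ZX with ZC:CX = -4:3 ⇒ C = (0, -3)
2. P lies on line ZA with ZP:PA = 2:3 ⇒ P = (2/5, 3/5)
2·[CAP] = 12/5, 2·[ZCA] = 4
[CAP]:[ZCA] = 12/5:4 = 3/5

[CAP]:[ZCA] = 3/5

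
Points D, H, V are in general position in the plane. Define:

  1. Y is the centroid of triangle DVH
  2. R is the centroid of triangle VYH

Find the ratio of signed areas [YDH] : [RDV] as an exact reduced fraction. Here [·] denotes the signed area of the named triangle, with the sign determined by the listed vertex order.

Choose coordinates D = (0, 0), H = (1, 0), V = (0, 1).
1. Y is the centroid of triangle DVH ⇒ Y = (1/3, 1/3)
2. R is the centroid of triangle VYH ⇒ R = (4/9, 4/9)
2·[YDH] = 1/3, 2·[RDV] = -4/9
[YDH]:[RDV] = 1/3:-4/9 = -3/4

[YDH]:[RDV] = -3/4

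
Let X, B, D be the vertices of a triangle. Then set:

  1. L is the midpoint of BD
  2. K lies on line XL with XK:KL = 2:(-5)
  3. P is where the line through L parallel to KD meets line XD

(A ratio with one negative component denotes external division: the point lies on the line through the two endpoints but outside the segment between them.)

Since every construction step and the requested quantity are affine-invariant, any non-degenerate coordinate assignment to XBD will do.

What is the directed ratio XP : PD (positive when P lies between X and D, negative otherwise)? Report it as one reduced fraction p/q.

XP:PD = -3/5

Choose coordinates X = (0, 0), B = (1, 0), D = (0, 1).
1. L is the midpoint of BD ⇒ L = (1/2, 1/2)
2. K lies on line XL with XK:KL = 2:(-5) ⇒ K = (-1/3, -1/3)
3. P is where the line through L parallel to KD meets line XD ⇒ P = (0, -3/2)
P = X + t·(D−X) with t = -3/2, so XP:PD = t:(1−t) = -3/2:5/2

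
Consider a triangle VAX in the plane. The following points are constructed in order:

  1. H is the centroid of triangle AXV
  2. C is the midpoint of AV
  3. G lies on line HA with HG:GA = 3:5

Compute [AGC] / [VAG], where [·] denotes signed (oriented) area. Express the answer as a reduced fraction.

[AGC]:[VAG] = 1/2

Choose coordinates V = (0, 0), A = (1, 0), X = (0, 1).
1. H is the centroid of triangle AXV ⇒ H = (1/3, 1/3)
2. C is the midpoint of AV ⇒ C = (1/2, 0)
3. G lies on line HA with HG:GA = 3:5 ⇒ G = (7/12, 5/24)
2·[AGC] = 5/48, 2·[VAG] = 5/24
[AGC]:[VAG] = 5/48:5/24 = 1/2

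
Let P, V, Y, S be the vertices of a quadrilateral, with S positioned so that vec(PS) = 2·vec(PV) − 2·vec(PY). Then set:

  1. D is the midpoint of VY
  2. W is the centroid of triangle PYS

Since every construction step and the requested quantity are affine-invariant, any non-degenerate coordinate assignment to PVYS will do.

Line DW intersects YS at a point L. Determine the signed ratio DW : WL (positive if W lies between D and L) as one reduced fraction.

DW:WL = -7/4

Choose coordinates P = (0, 0), V = (1, 0), Y = (0, 1), S = (2, -2).
1. D is the midpoint of VY ⇒ D = (1/2, 1/2)
2. W is the centroid of triangle PYS ⇒ W = (2/3, -1/3)
line DW meets YS at L = (4/7, 1/7)
W = D + t·(L−D) with t = 7/3, so DW:WL = 7/3:-4/3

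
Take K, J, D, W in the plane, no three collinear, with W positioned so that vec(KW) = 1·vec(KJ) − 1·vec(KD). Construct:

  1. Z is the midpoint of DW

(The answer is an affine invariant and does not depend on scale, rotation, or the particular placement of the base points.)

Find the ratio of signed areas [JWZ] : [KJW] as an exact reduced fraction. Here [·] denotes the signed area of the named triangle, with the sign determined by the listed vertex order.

Choose coordinates K = (0, 0), J = (1, 0), D = (0, 1), W = (1, -1).
1. Z is the midpoint of DW ⇒ Z = (1/2, 0)
2·[JWZ] = -1/2, 2·[KJW] = -1
[JWZ]:[KJW] = -1/2:-1 = 1/2

[JWZ]:[KJW] = 1/2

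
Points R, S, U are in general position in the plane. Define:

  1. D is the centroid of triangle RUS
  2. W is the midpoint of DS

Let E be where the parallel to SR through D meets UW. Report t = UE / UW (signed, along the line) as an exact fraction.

Set R = (0, 0), S = (1, 0), U = (0, 1); any affine frame gives the same invariant.
1. D is the centroid of triangle RUS ⇒ D = (1/3, 1/3)
2. W is the midpoint of DS ⇒ W = (2/3, 1/6)
through D parallel to SR: direction (-1, 0); meets UW at E = (8/15, 1/3)
E = U + t·(W−U) with t = 4/5

t = 4/5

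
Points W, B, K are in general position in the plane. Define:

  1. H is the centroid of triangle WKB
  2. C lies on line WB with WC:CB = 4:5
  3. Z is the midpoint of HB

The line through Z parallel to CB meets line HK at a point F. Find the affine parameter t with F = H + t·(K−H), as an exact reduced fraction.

Set W = (0, 0), B = (1, 0), K = (0, 1); any affine frame gives the same invariant.
1. H is the centroid of triangle WKB ⇒ H = (1/3, 1/3)
2. C lies on line WB with WC:CB = 4:5 ⇒ C = (4/9, 0)
3. Z is the midpoint of HB ⇒ Z = (2/3, 1/6)
through Z parallel to CB: direction (5/9, 0); meets HK at F = (5/12, 1/6)
F = H + t·(K−H) with t = -1/4

t = -1/4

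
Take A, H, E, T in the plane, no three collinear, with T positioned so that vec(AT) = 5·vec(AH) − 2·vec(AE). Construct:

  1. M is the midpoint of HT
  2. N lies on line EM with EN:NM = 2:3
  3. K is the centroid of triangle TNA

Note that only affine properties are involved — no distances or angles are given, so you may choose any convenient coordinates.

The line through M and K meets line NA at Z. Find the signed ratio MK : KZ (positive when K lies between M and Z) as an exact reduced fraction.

MK:KZ = 10/17

Assign A = (0, 0), H = (1, 0), E = (0, 1), T = (5, -2) — the answer is frame-independent, so this choice is without loss of generality.
1. M is the midpoint of HT ⇒ M = (3, -1)
2. N lies on line EM with EN:NM = 2:3 ⇒ N = (6/5, 1/5)
3. K is the centroid of triangle TNA ⇒ K = (31/15, -3/5)
line MK meets NA at Z = (12/25, 2/25)
K = M + t·(Z−M) with t = 10/27, so MK:KZ = 10/27:17/27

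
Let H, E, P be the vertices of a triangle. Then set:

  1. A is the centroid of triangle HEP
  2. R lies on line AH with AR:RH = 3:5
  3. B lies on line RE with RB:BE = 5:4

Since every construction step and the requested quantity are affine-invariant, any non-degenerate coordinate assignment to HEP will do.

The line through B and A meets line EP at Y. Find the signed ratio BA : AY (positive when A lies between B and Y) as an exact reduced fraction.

Set H = (0, 0), E = (1, 0), P = (0, 1); any affine frame gives the same invariant.
1. A is the centroid of triangle HEP ⇒ A = (1/3, 1/3)
2. R lies on line AH with AR:RH = 3:5 ⇒ R = (5/24, 5/24)
3. B lies on line RE with RB:BE = 5:4 ⇒ B = (35/54, 5/54)
line BA meets EP at Y = (7/4, -3/4)
A = B + t·(Y−B) with t = -2/7, so BA:AY = -2/7:9/7

BA:AY = -2/9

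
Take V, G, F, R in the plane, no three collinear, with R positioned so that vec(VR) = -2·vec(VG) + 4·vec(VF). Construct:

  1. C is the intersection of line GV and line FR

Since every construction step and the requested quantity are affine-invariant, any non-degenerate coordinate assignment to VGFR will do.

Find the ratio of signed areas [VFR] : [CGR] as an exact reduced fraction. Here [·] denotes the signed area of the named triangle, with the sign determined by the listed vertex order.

Work in coordinates with V = (0, 0), G = (1, 0), F = (0, 1), R = (-2, 4).
1. C is the intersection of line GV and line FR ⇒ C = (2/3, 0)
2·[VFR] = 2, 2·[CGR] = 4/3
[VFR]:[CGR] = 2:4/3 = 3/2

[VFR]:[CGR] = 3/2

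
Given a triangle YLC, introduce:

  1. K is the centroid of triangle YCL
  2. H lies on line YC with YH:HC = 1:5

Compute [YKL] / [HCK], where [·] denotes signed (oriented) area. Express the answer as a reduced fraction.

Work in coordinates with Y = (0, 0), L = (1, 0), C = (0, 1).
1. K is the centroid of triangle YCL ⇒ K = (1/3, 1/3)
2. H lies on line YC with YH:HC = 1:5 ⇒ H = (0, 1/6)
2·[YKL] = -1/3, 2·[HCK] = -5/18
[YKL]:[HCK] = -1/3:-5/18 = 6/5

[YKL]:[HCK] = 6/5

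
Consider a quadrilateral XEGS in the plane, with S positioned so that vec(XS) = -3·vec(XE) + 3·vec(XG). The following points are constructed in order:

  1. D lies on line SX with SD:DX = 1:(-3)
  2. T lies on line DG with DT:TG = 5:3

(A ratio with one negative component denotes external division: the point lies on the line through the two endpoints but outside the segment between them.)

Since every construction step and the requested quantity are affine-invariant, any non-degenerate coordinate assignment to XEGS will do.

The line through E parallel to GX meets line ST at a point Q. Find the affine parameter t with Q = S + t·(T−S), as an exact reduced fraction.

t = 64/21

Set X = (0, 0), E = (1, 0), G = (0, 1), S = (-3, 3); any affine frame gives the same invariant.
1. D lies on line SX with SD:DX = 1:(-3) ⇒ D = (-9/2, 9/2)
2. T lies on line DG with DT:TG = 5:3 ⇒ T = (-27/16, 37/16)
through E parallel to GX: direction (0, -1); meets ST at Q = (1, 19/21)
Q = S + t·(T−S) with t = 64/21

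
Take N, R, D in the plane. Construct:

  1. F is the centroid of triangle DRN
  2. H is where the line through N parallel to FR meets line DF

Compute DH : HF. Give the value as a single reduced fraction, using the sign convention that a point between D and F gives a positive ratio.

Set N = (0, 0), R = (1, 0), D = (0, 1); any affine frame gives the same invariant.
1. F is the centroid of triangle DRN ⇒ F = (1/3, 1/3)
2. H is where the line through N parallel to FR meets line DF ⇒ H = (2/3, -1/3)
H = D + t·(F−D) with t = 2, so DH:HF = t:(1−t) = 2:-1

DH:HF = -2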